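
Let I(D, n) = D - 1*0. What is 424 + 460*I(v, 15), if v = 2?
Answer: 1344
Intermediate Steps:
I(D, n) = D (I(D, n) = D + 0 = D)
424 + 460*I(v, 15) = 424 + 460*2 = 424 + 920 = 1344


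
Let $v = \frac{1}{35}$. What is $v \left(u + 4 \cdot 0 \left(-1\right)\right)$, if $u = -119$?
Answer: $- \frac{17}{5} \approx -3.4$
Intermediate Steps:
$v = \frac{1}{35} \approx 0.028571$
$v \left(u + 4 \cdot 0 \left(-1\right)\right) = \frac{-119 + 4 \cdot 0 \left(-1\right)}{35} = \frac{-119 + 0 \left(-1\right)}{35} = \frac{-119 + 0}{35} = \frac{1}{35} \left(-119\right) = - \frac{17}{5}$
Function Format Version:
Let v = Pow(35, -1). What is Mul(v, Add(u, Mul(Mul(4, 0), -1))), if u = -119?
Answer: Rational(-17, 5) ≈ -3.4000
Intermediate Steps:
v = Rational(1, 35) ≈ 0.028571
Mul(v, Add(u, Mul(Mul(4, 0), -1))) = Mul(Rational(1, 35), Add(-119, Mul(Mul(4, 0), -1))) = Mul(Rational(1, 35), Add(-119, Mul(0, -1))) = Mul(Rational(1, 35), Add(-119, 0)) = Mul(Rational(1, 35), -119) = Rational(-17, 5)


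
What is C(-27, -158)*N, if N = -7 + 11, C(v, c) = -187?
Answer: -748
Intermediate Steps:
N = 4
C(-27, -158)*N = -187*4 = -748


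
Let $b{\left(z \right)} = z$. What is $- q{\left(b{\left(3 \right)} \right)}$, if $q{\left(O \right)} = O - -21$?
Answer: $-24$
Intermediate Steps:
$q{\left(O \right)} = 21 + O$ ($q{\left(O \right)} = O + 21 = 21 + O$)
$- q{\left(b{\left(3 \right)} \right)} = - (21 + 3) = \left(-1\right) 24 = -24$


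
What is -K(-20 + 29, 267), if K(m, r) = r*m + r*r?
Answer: -73692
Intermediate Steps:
K(m, r) = r² + m*r (K(m, r) = m*r + r² = r² + m*r)
-K(-20 + 29, 267) = -267*((-20 + 29) + 267) = -267*(9 + 267) = -267*276 = -1*73692 = -73692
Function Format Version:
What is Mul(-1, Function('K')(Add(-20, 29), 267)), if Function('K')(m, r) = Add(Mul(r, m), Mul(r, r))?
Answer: -73692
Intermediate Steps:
Function('K')(m, r) = Add(Pow(r, 2), Mul(m, r)) (Function('K')(m, r) = Add(Mul(m, r), Pow(r, 2)) = Add(Pow(r, 2), Mul(m, r)))
Mul(-1, Function('K')(Add(-20, 29), 267)) = Mul(-1, Mul(267, Add(Add(-20, 29), 267))) = Mul(-1, Mul(267, Add(9, 267))) = Mul(-1, Mul(267, 276)) = Mul(-1, 73692) = -73692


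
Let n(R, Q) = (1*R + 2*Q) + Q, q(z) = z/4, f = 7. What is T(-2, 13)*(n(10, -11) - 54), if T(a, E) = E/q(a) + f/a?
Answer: 4543/2 ≈ 2271.5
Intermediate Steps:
q(z) = z/4 (q(z) = z*(1/4) = z/4)
n(R, Q) = R + 3*Q (n(R, Q) = (R + 2*Q) + Q = R + 3*Q)
T(a, E) = 7/a + 4*E/a (T(a, E) = E/((a/4)) + 7/a = E*(4/a) + 7/a = 4*E/a + 7/a = 7/a + 4*E/a)
T(-2, 13)*(n(10, -11) - 54) = ((7 + 4*13)/(-2))*((10 + 3*(-11)) - 54) = (-(7 + 52)/2)*((10 - 33) - 54) = (-1/2*59)*(-23 - 54) = -59/2*(-77) = 4543/2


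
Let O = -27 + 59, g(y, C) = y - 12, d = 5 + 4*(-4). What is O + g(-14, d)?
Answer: 6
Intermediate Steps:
d = -11 (d = 5 - 16 = -11)
g(y, C) = -12 + y
O = 32
O + g(-14, d) = 32 + (-12 - 14) = 32 - 26 = 6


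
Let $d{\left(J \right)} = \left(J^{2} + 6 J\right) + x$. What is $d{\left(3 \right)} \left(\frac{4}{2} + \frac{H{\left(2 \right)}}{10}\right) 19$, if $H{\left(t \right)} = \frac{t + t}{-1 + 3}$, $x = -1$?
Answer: $\frac{5434}{5} \approx 1086.8$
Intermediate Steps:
$H{\left(t \right)} = t$ ($H{\left(t \right)} = \frac{2 t}{2} = 2 t \frac{1}{2} = t$)
$d{\left(J \right)} = -1 + J^{2} + 6 J$ ($d{\left(J \right)} = \left(J^{2} + 6 J\right) - 1 = -1 + J^{2} + 6 J$)
$d{\left(3 \right)} \left(\frac{4}{2} + \frac{H{\left(2 \right)}}{10}\right) 19 = \left(-1 + 3^{2} + 6 \cdot 3\right) \left(\frac{4}{2} + \frac{2}{10}\right) 19 = \left(-1 + 9 + 18\right) \left(4 \cdot \frac{1}{2} + 2 \cdot \frac{1}{10}\right) 19 = 26 \left(2 + \frac{1}{5}\right) 19 = 26 \cdot \frac{11}{5} \cdot 19 = \frac{286}{5} \cdot 19 = \frac{5434}{5}$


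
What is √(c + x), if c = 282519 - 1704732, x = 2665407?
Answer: √1243194 ≈ 1115.0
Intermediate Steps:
c = -1422213
√(c + x) = √(-1422213 + 2665407) = √1243194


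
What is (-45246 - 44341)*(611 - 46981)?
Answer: 4154149190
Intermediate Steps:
(-45246 - 44341)*(611 - 46981) = -89587*(-46370) = 4154149190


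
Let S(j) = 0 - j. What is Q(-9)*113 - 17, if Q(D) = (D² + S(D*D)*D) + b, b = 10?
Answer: 92643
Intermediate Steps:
S(j) = -j
Q(D) = 10 + D² - D³ (Q(D) = (D² + (-D*D)*D) + 10 = (D² + (-D²)*D) + 10 = (D² - D³) + 10 = 10 + D² - D³)
Q(-9)*113 - 17 = (10 + (-9)² - 1*(-9)³)*113 - 17 = (10 + 81 - 1*(-729))*113 - 17 = (10 + 81 + 729)*113 - 17 = 820*113 - 17 = 92660 - 17 = 92643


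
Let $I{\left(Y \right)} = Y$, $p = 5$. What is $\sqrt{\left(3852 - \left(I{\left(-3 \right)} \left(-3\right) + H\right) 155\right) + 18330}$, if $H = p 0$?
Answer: $13 \sqrt{123} \approx 144.18$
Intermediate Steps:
$H = 0$ ($H = 5 \cdot 0 = 0$)
$\sqrt{\left(3852 - \left(I{\left(-3 \right)} \left(-3\right) + H\right) 155\right) + 18330} = \sqrt{\left(3852 - \left(\left(-3\right) \left(-3\right) + 0\right) 155\right) + 18330} = \sqrt{\left(3852 - \left(9 + 0\right) 155\right) + 18330} = \sqrt{\left(3852 - 9 \cdot 155\right) + 18330} = \sqrt{\left(3852 - 1395\right) + 18330} = \sqrt{2457 + 18330} = \sqrt{20787} = 13 \sqrt{123}$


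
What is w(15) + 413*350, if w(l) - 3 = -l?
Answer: 144538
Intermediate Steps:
w(l) = 3 - l
w(15) + 413*350 = (3 - 1*15) + 413*350 = (3 - 15) + 144550 = -12 + 144550 = 144538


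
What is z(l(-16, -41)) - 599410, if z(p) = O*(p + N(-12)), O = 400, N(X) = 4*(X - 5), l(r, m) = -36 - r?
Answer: -634610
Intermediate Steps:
N(X) = -20 + 4*X (N(X) = 4*(-5 + X) = -20 + 4*X)
z(p) = -27200 + 400*p (z(p) = 400*(p + (-20 + 4*(-12))) = 400*(p + (-20 - 48)) = 400*(p - 68) = 400*(-68 + p) = -27200 + 400*p)
z(l(-16, -41)) - 599410 = (-27200 + 400*(-36 - 1*(-16))) - 599410 = (-27200 + 400*(-36 + 16)) - 599410 = (-27200 + 400*(-20)) - 599410 = (-27200 - 8000) - 599410 = -35200 - 599410 = -634610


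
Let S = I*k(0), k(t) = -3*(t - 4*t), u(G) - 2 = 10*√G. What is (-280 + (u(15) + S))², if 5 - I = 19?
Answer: 78784 - 5560*√15 ≈ 57250.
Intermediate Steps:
u(G) = 2 + 10*√G
k(t) = 9*t (k(t) = -(-9)*t = 9*t)
I = -14 (I = 5 - 1*19 = 5 - 19 = -14)
S = 0 (S = -126*0 = -14*0 = 0)
(-280 + (u(15) + S))² = (-280 + ((2 + 10*√15) + 0))² = (-280 + (2 + 10*√15))² = (-278 + 10*√15)²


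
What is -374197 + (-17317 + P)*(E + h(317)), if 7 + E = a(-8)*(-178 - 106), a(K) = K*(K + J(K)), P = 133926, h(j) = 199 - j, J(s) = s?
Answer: -4253920690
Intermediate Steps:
a(K) = 2*K² (a(K) = K*(K + K) = K*(2*K) = 2*K²)
E = -36359 (E = -7 + (2*(-8)²)*(-178 - 106) = -7 + (2*64)*(-284) = -7 + 128*(-284) = -7 - 36352 = -36359)
-374197 + (-17317 + P)*(E + h(317)) = -374197 + (-17317 + 133926)*(-36359 + (199 - 1*317)) = -374197 + 116609*(-36359 + (199 - 317)) = -374197 + 116609*(-36359 - 118) = -374197 + 116609*(-36477) = -374197 - 4253546493 = -4253920690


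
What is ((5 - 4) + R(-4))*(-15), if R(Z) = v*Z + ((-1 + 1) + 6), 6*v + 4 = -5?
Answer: -195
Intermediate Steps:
v = -3/2 (v = -⅔ + (⅙)*(-5) = -⅔ - ⅚ = -3/2 ≈ -1.5000)
R(Z) = 6 - 3*Z/2 (R(Z) = -3*Z/2 + ((-1 + 1) + 6) = -3*Z/2 + (0 + 6) = -3*Z/2 + 6 = 6 - 3*Z/2)
((5 - 4) + R(-4))*(-15) = ((5 - 4) + (6 - 3/2*(-4)))*(-15) = (1 + (6 + 6))*(-15) = (1 + 12)*(-15) = 13*(-15) = -195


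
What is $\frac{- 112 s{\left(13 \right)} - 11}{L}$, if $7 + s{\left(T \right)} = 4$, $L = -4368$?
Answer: $- \frac{25}{336} \approx -0.074405$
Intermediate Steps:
$s{\left(T \right)} = -3$ ($s{\left(T \right)} = -7 + 4 = -3$)
$\frac{- 112 s{\left(13 \right)} - 11}{L} = \frac{\left(-112\right) \left(-3\right) - 11}{-4368} = \left(336 - 11\right) \left(- \frac{1}{4368}\right) = 325 \left(- \frac{1}{4368}\right) = - \frac{25}{336}$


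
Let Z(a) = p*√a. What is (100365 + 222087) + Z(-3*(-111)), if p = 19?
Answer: 322452 + 57*√37 ≈ 3.2280e+5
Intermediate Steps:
Z(a) = 19*√a
(100365 + 222087) + Z(-3*(-111)) = (100365 + 222087) + 19*√(-3*(-111)) = 322452 + 19*√333 = 322452 + 19*(3*√37) = 322452 + 57*√37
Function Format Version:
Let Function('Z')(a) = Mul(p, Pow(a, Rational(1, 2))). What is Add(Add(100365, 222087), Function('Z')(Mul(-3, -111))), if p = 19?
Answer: Add(322452, Mul(57, Pow(37, Rational(1, 2)))) ≈ 3.2280e+5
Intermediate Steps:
Function('Z')(a) = Mul(19, Pow(a, Rational(1, 2)))
Add(Add(100365, 222087), Function('Z')(Mul(-3, -111))) = Add(Add(100365, 222087), Mul(19, Pow(Mul(-3, -111), Rational(1, 2)))) = Add(322452, Mul(19, Pow(333, Rational(1, 2)))) = Add(322452, Mul(19, Mul(3, Pow(37, Rational(1, 2))))) = Add(322452, Mul(57, Pow(37, Rational(1, 2))))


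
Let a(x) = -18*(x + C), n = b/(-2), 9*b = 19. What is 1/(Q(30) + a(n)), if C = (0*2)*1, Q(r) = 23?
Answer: 1/42 ≈ 0.023810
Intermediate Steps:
b = 19/9 (b = (1/9)*19 = 19/9 ≈ 2.1111)
C = 0 (C = 0*1 = 0)
n = -19/18 (n = (19/9)/(-2) = (19/9)*(-1/2) = -19/18 ≈ -1.0556)
a(x) = -18*x (a(x) = -18*(x + 0) = -18*x)
1/(Q(30) + a(n)) = 1/(23 - 18*(-19/18)) = 1/(23 + 19) = 1/42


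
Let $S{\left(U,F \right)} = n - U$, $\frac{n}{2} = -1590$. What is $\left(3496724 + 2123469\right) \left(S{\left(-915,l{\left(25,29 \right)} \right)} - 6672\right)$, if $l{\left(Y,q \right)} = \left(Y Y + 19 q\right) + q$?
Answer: $-50227664841$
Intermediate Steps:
$n = -3180$ ($n = 2 \left(-1590\right) = -3180$)
$l{\left(Y,q \right)} = Y^{2} + 20 q$ ($l{\left(Y,q \right)} = \left(Y^{2} + 19 q\right) + q = Y^{2} + 20 q$)
$S{\left(U,F \right)} = -3180 - U$
$\left(3496724 + 2123469\right) \left(S{\left(-915,l{\left(25,29 \right)} \right)} - 6672\right) = \left(3496724 + 2123469\right) \left(\left(-3180 - -915\right) - 6672\right) = 5620193 \left(\left(-3180 + 915\right) - 6672\right) = 5620193 \left(-2265 - 6672\right) = 5620193 \left(-8937\right) = -50227664841$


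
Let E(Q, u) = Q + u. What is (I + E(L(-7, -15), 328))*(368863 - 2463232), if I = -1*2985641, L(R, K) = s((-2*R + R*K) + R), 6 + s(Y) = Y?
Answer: 6252124999383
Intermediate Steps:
s(Y) = -6 + Y
L(R, K) = -6 - R + K*R (L(R, K) = -6 + ((-2*R + R*K) + R) = -6 + ((-2*R + K*R) + R) = -6 + (-R + K*R) = -6 - R + K*R)
I = -2985641
(I + E(L(-7, -15), 328))*(368863 - 2463232) = (-2985641 + ((-6 - 7*(-1 - 15)) + 328))*(368863 - 2463232) = (-2985641 + ((-6 - 7*(-16)) + 328))*(-2094369) = (-2985641 + ((-6 + 112) + 328))*(-2094369) = (-2985641 + (106 + 328))*(-2094369) = (-2985641 + 434)*(-2094369) = -2985207*(-2094369) = 6252124999383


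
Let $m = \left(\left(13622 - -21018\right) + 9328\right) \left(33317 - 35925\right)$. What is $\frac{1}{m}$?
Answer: $- \frac{1}{114668544} \approx -8.7208 \cdot 10^{-9}$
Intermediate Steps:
$m = -114668544$ ($m = \left(\left(13622 + 21018\right) + 9328\right) \left(-2608\right) = \left(34640 + 9328\right) \left(-2608\right) = 43968 \left(-2608\right) = -114668544$)
$\frac{1}{m} = \frac{1}{-114668544} = - \frac{1}{114668544}$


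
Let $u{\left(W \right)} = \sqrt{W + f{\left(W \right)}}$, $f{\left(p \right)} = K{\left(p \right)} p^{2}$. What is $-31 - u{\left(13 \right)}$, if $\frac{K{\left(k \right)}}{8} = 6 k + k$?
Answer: $-31 - \sqrt{123045} \approx -381.78$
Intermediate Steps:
$K{\left(k \right)} = 56 k$ ($K{\left(k \right)} = 8 \left(6 k + k\right) = 8 \cdot 7 k = 56 k$)
$f{\left(p \right)} = 56 p^{3}$ ($f{\left(p \right)} = 56 p p^{2} = 56 p^{3}$)
$u{\left(W \right)} = \sqrt{W + 56 W^{3}}$
$-31 - u{\left(13 \right)} = -31 - \sqrt{13 + 56 \cdot 13^{3}} = -31 - \sqrt{13 + 56 \cdot 2197} = -31 - \sqrt{13 + 123032} = -31 - \sqrt{123045}$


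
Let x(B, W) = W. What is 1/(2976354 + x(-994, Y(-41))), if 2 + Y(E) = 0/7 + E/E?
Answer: 1/2976353 ≈ 3.3598e-7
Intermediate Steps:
Y(E) = -1 (Y(E) = -2 + (0/7 + E/E) = -2 + (0*(⅐) + 1) = -2 + (0 + 1) = -2 + 1 = -1)
1/(2976354 + x(-994, Y(-41))) = 1/(2976354 - 1) = 1/2976353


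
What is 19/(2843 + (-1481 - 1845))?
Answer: -19/483 ≈ -0.039337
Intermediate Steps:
19/(2843 + (-1481 - 1845)) = 19/(2843 - 3326) = 19/(-483) = -1/483*19 = -19/483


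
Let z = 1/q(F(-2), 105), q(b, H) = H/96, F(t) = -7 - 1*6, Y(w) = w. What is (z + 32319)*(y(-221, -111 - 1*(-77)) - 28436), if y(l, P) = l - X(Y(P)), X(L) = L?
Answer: -4625464533/5 ≈ -9.2509e+8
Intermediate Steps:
F(t) = -13 (F(t) = -7 - 6 = -13)
y(l, P) = l - P
q(b, H) = H/96 (q(b, H) = H*(1/96) = H/96)
z = 32/35 (z = 1/((1/96)*105) = 1/(35/32) = 32/35 ≈ 0.91429)
(z + 32319)*(y(-221, -111 - 1*(-77)) - 28436) = (32/35 + 32319)*((-221 - (-111 - 1*(-77))) - 28436) = 1131197*((-221 - (-111 + 77)) - 28436)/35 = 1131197*((-221 - 1*(-34)) - 28436)/35 = 1131197*((-221 + 34) - 28436)/35 = 1131197*(-187 - 28436)/35 = (1131197/35)*(-28623) = -4625464533/5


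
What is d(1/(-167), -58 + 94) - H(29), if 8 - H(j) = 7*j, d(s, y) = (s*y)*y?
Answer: 31269/167 ≈ 187.24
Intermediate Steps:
d(s, y) = s*y²
H(j) = 8 - 7*j
d(1/(-167), -58 + 94) - H(29) = (-58 + 94)²/(-167) - (8 - 7*29) = -1/167*36² - (8 - 203) = -1/167*1296 - 1*(-195) = -1296/167 + 195 = 31269/167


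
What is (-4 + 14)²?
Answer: 100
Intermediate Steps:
(-4 + 14)² = 10² = 100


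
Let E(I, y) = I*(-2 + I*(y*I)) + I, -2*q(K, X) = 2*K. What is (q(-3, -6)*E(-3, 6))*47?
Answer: -22419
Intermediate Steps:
q(K, X) = -K
E(I, y) = I + I*(-2 + y*I²) (E(I, y) = I*(-2 + I*(I*y)) + I = I*(-2 + y*I²) + I = I + I*(-2 + y*I²))
(q(-3, -6)*E(-3, 6))*47 = ((-1*(-3))*(-1*(-3) + 6*(-3)³))*47 = (3*(3 + 6*(-27)))*47 = (3*(3 - 162))*47 = (3*(-159))*47 = -477*47 = -22419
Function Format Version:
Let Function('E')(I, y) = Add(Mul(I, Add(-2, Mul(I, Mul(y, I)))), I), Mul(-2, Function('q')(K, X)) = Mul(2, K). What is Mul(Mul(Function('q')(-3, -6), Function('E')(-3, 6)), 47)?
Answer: -22419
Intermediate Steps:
Function('q')(K, X) = Mul(-1, K) (Function('q')(K, X) = Mul(Rational(-1, 2), Mul(2, K)) = Mul(-1, K))
Function('E')(I, y) = Add(I, Mul(I, Add(-2, Mul(y, Pow(I, 2))))) (Function('E')(I, y) = Add(Mul(I, Add(-2, Mul(I, Mul(I, y)))), I) = Add(Mul(I, Add(-2, Mul(y, Pow(I, 2)))), I) = Add(I, Mul(I, Add(-2, Mul(y, Pow(I, 2))))))
Mul(Mul(Function('q')(-3, -6), Function('E')(-3, 6)), 47) = Mul(Mul(Mul(-1, -3), Add(Mul(-1, -3), Mul(6, Pow(-3, 3)))), 47) = Mul(Mul(3, Add(3, Mul(6, -27))), 47) = Mul(Mul(3, Add(3, -162)), 47) = Mul(Mul(3, -159), 47) = Mul(-477, 47) = -22419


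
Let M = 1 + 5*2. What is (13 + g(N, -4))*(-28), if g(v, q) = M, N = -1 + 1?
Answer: -672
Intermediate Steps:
N = 0
M = 11 (M = 1 + 10 = 11)
g(v, q) = 11
(13 + g(N, -4))*(-28) = (13 + 11)*(-28) = 24*(-28) = -672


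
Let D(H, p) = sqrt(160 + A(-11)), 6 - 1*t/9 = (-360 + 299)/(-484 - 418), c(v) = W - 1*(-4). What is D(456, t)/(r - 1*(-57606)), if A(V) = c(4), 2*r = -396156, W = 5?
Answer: -13/140472 ≈ -9.2545e-5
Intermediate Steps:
r = -198078 (r = (1/2)*(-396156) = -198078)
c(v) = 9 (c(v) = 5 - 1*(-4) = 5 + 4 = 9)
A(V) = 9
t = 48159/902 (t = 54 - 9*(-360 + 299)/(-484 - 418) = 54 - (-549)/(-902) = 54 - (-549)*(-1)/902 = 54 - 9*61/902 = 54 - 549/902 = 48159/902 ≈ 53.391)
D(H, p) = 13 (D(H, p) = sqrt(160 + 9) = sqrt(169) = 13)
D(456, t)/(r - 1*(-57606)) = 13/(-198078 - 1*(-57606)) = 13/(-198078 + 57606) = 13/(-140472) = 13*(-1/140472) = -13/140472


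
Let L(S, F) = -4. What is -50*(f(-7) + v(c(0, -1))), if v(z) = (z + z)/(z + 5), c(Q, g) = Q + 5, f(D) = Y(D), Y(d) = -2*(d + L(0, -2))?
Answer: -1150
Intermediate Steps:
Y(d) = 8 - 2*d (Y(d) = -2*(d - 4) = -2*(-4 + d) = 8 - 2*d)
f(D) = 8 - 2*D
c(Q, g) = 5 + Q
v(z) = 2*z/(5 + z) (v(z) = (2*z)/(5 + z) = 2*z/(5 + z))
-50*(f(-7) + v(c(0, -1))) = -50*((8 - 2*(-7)) + 2*(5 + 0)/(5 + (5 + 0))) = -50*((8 + 14) + 2*5/(5 + 5)) = -50*(22 + 2*5/10) = -50*(22 + 2*5*(1/10)) = -50*(22 + 1) = -50*23 = -1150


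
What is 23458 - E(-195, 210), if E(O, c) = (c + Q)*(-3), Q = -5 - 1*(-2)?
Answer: 24079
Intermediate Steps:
Q = -3 (Q = -5 + 2 = -3)
E(O, c) = 9 - 3*c (E(O, c) = (c - 3)*(-3) = (-3 + c)*(-3) = 9 - 3*c)
23458 - E(-195, 210) = 23458 - (9 - 3*210) = 23458 - (9 - 630) = 23458 - 1*(-621) = 23458 + 621 = 24079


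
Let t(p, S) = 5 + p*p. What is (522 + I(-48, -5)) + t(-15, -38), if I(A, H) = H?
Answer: 747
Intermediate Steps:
t(p, S) = 5 + p²
(522 + I(-48, -5)) + t(-15, -38) = (522 - 5) + (5 + (-15)²) = 517 + (5 + 225) = 517 + 230 = 747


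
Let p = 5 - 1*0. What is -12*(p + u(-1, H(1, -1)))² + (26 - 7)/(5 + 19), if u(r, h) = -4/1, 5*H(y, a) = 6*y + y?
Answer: -269/24 ≈ -11.208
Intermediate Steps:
H(y, a) = 7*y/5 (H(y, a) = (6*y + y)/5 = (7*y)/5 = 7*y/5)
p = 5 (p = 5 + 0 = 5)
u(r, h) = -4 (u(r, h) = -4*1 = -4)
-12*(p + u(-1, H(1, -1)))² + (26 - 7)/(5 + 19) = -12*(5 - 4)² + (26 - 7)/(5 + 19) = -12*1² + 19/24 = -12*1 + 19*(1/24) = -12 + 19/24 = -269/24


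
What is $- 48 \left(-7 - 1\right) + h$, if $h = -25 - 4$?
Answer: $355$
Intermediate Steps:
$h = -29$
$- 48 \left(-7 - 1\right) + h = - 48 \left(-7 - 1\right) - 29 = \left(-48\right) \left(-8\right) - 29 = 384 - 29 = 355$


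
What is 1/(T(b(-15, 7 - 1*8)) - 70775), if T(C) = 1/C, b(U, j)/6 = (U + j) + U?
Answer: -186/13164151 ≈ -1.4129e-5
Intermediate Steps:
b(U, j) = 6*j + 12*U (b(U, j) = 6*((U + j) + U) = 6*(j + 2*U) = 6*j + 12*U)
1/(T(b(-15, 7 - 1*8)) - 70775) = 1/(1/(6*(7 - 1*8) + 12*(-15)) - 70775) = 1/(1/(6*(7 - 8) - 180) - 70775) = 1/(1/(6*(-1) - 180) - 70775) = 1/(1/(-6 - 180) - 70775) = 1/(1/(-186) - 70775) = 1/(-1/186 - 70775) = 1/(-13164151/186) = -186/13164151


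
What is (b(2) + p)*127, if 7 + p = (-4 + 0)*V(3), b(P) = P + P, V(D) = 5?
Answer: -2921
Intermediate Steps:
b(P) = 2*P
p = -27 (p = -7 + (-4 + 0)*5 = -7 - 4*5 = -7 - 20 = -27)
(b(2) + p)*127 = (2*2 - 27)*127 = (4 - 27)*127 = -23*127 = -2921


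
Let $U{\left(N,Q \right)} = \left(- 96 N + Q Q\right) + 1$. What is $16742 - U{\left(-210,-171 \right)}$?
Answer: $-32660$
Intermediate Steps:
$U{\left(N,Q \right)} = 1 + Q^{2} - 96 N$ ($U{\left(N,Q \right)} = \left(- 96 N + Q^{2}\right) + 1 = \left(Q^{2} - 96 N\right) + 1 = 1 + Q^{2} - 96 N$)
$16742 - U{\left(-210,-171 \right)} = 16742 - \left(1 + \left(-171\right)^{2} - -20160\right) = 16742 - \left(1 + 29241 + 20160\right) = 16742 - 49402 = -32660$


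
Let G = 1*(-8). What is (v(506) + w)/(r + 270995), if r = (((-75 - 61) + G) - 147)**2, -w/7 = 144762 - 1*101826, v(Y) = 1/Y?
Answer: -152079311/179972056 ≈ -0.84502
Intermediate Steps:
G = -8
w = -300552 (w = -7*(144762 - 1*101826) = -7*(144762 - 101826) = -7*42936 = -300552)
r = 84681 (r = (((-75 - 61) - 8) - 147)**2 = ((-136 - 8) - 147)**2 = (-144 - 147)**2 = (-291)**2 = 84681)
(v(506) + w)/(r + 270995) = (1/506 - 300552)/(84681 + 270995) = (1/506 - 300552)/355676 = -152079311/506*1/355676 = -152079311/179972056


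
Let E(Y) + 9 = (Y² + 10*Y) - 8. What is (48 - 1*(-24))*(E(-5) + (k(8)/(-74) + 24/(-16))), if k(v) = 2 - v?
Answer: -115668/37 ≈ -3126.2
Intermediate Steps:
E(Y) = -17 + Y² + 10*Y (E(Y) = -9 + ((Y² + 10*Y) - 8) = -9 + (-8 + Y² + 10*Y) = -17 + Y² + 10*Y)
(48 - 1*(-24))*(E(-5) + (k(8)/(-74) + 24/(-16))) = (48 - 1*(-24))*((-17 + (-5)² + 10*(-5)) + ((2 - 1*8)/(-74) + 24/(-16))) = (48 + 24)*((-17 + 25 - 50) + ((2 - 8)*(-1/74) + 24*(-1/16))) = 72*(-42 + (-6*(-1/74) - 3/2)) = 72*(-42 + (3/37 - 3/2)) = 72*(-42 - 105/74) = 72*(-3213/74) = -115668/37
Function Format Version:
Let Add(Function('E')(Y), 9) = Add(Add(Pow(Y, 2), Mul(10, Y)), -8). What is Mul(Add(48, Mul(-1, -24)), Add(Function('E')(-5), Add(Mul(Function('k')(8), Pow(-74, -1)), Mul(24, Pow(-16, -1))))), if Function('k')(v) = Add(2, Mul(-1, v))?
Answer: Rational(-115668, 37) ≈ -3126.2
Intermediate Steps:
Function('E')(Y) = Add(-17, Pow(Y, 2), Mul(10, Y)) (Function('E')(Y) = Add(-9, Add(Add(Pow(Y, 2), Mul(10, Y)), -8)) = Add(-9, Add(-8, Pow(Y, 2), Mul(10, Y))) = Add(-17, Pow(Y, 2), Mul(10, Y)))
Mul(Add(48, Mul(-1, -24)), Add(Function('E')(-5), Add(Mul(Function('k')(8), Pow(-74, -1)), Mul(24, Pow(-16, -1))))) = Mul(Add(48, Mul(-1, -24)), Add(Add(-17, Pow(-5, 2), Mul(10, -5)), Add(Mul(Add(2, Mul(-1, 8)), Pow(-74, -1)), Mul(24, Pow(-16, -1))))) = Mul(Add(48, 24), Add(Add(-17, 25, -50), Add(Mul(Add(2, -8), Rational(-1, 74)), Mul(24, Rational(-1, 16))))) = Mul(72, Add(-42, Add(Mul(-6, Rational(-1, 74)), Rational(-3, 2)))) = Mul(72, Add(-42, Add(Rational(3, 37), Rational(-3, 2)))) = Mul(72, Add(-42, Rational(-105, 74))) = Mul(72, Rational(-3213, 74)) = Rational(-115668, 37)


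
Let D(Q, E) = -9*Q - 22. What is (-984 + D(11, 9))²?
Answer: 1221025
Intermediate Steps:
D(Q, E) = -22 - 9*Q
(-984 + D(11, 9))² = (-984 + (-22 - 9*11))² = (-984 + (-22 - 99))² = (-984 - 121)² = (-1105)² = 1221025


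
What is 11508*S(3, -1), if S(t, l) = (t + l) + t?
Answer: 57540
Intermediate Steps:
S(t, l) = l + 2*t (S(t, l) = (l + t) + t = l + 2*t)
11508*S(3, -1) = 11508*(-1 + 2*3) = 11508*(-1 + 6) = 11508*5 = 57540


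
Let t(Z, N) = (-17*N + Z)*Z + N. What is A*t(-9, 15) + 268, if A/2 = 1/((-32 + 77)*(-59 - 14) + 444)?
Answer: 252202/947 ≈ 266.32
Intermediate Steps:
A = -2/2841 (A = 2/((-32 + 77)*(-59 - 14) + 444) = 2/(45*(-73) + 444) = 2/(-3285 + 444) = 2/(-2841) = 2*(-1/2841) = -2/2841 ≈ -0.00070398)
t(Z, N) = N + Z*(Z - 17*N) (t(Z, N) = (Z - 17*N)*Z + N = Z*(Z - 17*N) + N = N + Z*(Z - 17*N))
A*t(-9, 15) + 268 = -2*(15 + (-9)² - 17*15*(-9))/2841 + 268 = -2*(15 + 81 + 2295)/2841 + 268 = -2/2841*2391 + 268 = -1594/947 + 268 = 252202/947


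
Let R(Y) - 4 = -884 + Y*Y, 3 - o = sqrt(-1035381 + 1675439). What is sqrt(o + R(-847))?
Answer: sqrt(716532 - sqrt(640058)) ≈ 846.01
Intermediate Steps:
o = 3 - sqrt(640058) (o = 3 - sqrt(-1035381 + 1675439) = 3 - sqrt(640058) ≈ -797.04)
R(Y) = -880 + Y**2 (R(Y) = 4 + (-884 + Y*Y) = 4 + (-884 + Y**2) = -880 + Y**2)
sqrt(o + R(-847)) = sqrt((3 - sqrt(640058)) + (-880 + (-847)**2)) = sqrt((3 - sqrt(640058)) + (-880 + 717409)) = sqrt((3 - sqrt(640058)) + 716529) = sqrt(716532 - sqrt(640058))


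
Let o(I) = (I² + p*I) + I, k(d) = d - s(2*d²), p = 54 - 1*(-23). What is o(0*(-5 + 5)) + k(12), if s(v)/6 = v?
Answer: -1716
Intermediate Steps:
p = 77 (p = 54 + 23 = 77)
s(v) = 6*v
k(d) = d - 12*d² (k(d) = d - 6*2*d² = d - 12*d²)
o(I) = I² + 78*I (o(I) = (I² + 77*I) + I = I² + 78*I)
o(0*(-5 + 5)) + k(12) = (0*(-5 + 5))*(78 + 0*(-5 + 5)) + 12*(1 - 12*12) = (0*0)*(78 + 0*0) + 12*(1 - 144) = 0*(78 + 0) + 12*(-143) = 0*78 - 1716 = 0 - 1716 = -1716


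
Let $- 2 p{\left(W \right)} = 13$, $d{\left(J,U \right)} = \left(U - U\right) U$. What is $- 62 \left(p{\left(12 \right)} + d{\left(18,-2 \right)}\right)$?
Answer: $403$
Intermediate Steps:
$d{\left(J,U \right)} = 0$ ($d{\left(J,U \right)} = 0 U = 0$)
$p{\left(W \right)} = - \frac{13}{2}$ ($p{\left(W \right)} = \left(- \frac{1}{2}\right) 13 = - \frac{13}{2}$)
$- 62 \left(p{\left(12 \right)} + d{\left(18,-2 \right)}\right) = - 62 \left(- \frac{13}{2} + 0\right) = \left(-62\right) \left(- \frac{13}{2}\right) = 403$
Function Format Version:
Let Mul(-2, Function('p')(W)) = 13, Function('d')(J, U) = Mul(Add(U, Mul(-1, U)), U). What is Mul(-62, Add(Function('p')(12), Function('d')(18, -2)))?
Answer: 403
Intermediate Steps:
Function('d')(J, U) = 0 (Function('d')(J, U) = Mul(0, U) = 0)
Function('p')(W) = Rational(-13, 2) (Function('p')(W) = Mul(Rational(-1, 2), 13) = Rational(-13, 2))
Mul(-62, Add(Function('p')(12), Function('d')(18, -2))) = Mul(-62, Add(Rational(-13, 2), 0)) = Mul(-62, Rational(-13, 2)) = 403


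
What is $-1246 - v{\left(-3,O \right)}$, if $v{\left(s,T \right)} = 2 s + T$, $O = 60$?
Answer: $-1300$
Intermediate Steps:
$v{\left(s,T \right)} = T + 2 s$
$-1246 - v{\left(-3,O \right)} = -1246 - \left(60 + 2 \left(-3\right)\right) = -1246 - \left(60 - 6\right) = -1246 - 54 = -1300$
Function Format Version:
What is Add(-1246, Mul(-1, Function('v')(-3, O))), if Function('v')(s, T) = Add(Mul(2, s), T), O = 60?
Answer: -1300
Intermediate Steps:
Function('v')(s, T) = Add(T, Mul(2, s))
Add(-1246, Mul(-1, Function('v')(-3, O))) = Add(-1246, Mul(-1, Add(60, Mul(2, -3)))) = Add(-1246, Mul(-1, Add(60, -6))) = Add(-1246, Mul(-1, 54)) = Add(-1246, -54) = -1300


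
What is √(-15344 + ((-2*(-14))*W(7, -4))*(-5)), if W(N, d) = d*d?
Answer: 4*I*√1099 ≈ 132.6*I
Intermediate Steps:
W(N, d) = d²
√(-15344 + ((-2*(-14))*W(7, -4))*(-5)) = √(-15344 + (-2*(-14)*(-4)²)*(-5)) = √(-15344 + (28*16)*(-5)) = √(-15344 + 448*(-5)) = √(-15344 - 2240) = √(-17584) = 4*I*√1099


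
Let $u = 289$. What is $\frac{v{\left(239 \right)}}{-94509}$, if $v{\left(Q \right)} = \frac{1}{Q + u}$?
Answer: $- \frac{1}{49900752} \approx -2.004 \cdot 10^{-8}$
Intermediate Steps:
$v{\left(Q \right)} = \frac{1}{289 + Q}$ ($v{\left(Q \right)} = \frac{1}{Q + 289} = \frac{1}{289 + Q}$)
$\frac{v{\left(239 \right)}}{-94509} = \frac{1}{\left(289 + 239\right) \left(-94509\right)} = \frac{1}{528} \left(- \frac{1}{94509}\right) = - \frac{1}{49900752}$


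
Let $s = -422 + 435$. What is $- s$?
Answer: $-13$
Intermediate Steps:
$s = 13$
$- s = \left(-1\right) 13 = -13$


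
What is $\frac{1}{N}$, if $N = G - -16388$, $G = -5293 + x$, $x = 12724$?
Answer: $\frac{1}{23819} \approx 4.1983 \cdot 10^{-5}$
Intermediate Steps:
$G = 7431$ ($G = -5293 + 12724 = 7431$)
$N = 23819$ ($N = 7431 - -16388 = 7431 + 16388 = 23819$)
$\frac{1}{N} = \frac{1}{23819}$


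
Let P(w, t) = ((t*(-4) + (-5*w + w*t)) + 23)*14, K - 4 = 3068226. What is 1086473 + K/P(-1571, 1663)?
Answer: 19860104529802/18279429 ≈ 1.0865e+6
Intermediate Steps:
K = 3068230 (K = 4 + 3068226 = 3068230)
P(w, t) = 322 - 70*w - 56*t + 14*t*w (P(w, t) = ((-4*t + (-5*w + t*w)) + 23)*14 = ((-5*w - 4*t + t*w) + 23)*14 = (23 - 5*w - 4*t + t*w)*14 = 322 - 70*w - 56*t + 14*t*w)
1086473 + K/P(-1571, 1663) = 1086473 + 3068230/(322 - 70*(-1571) - 56*1663 + 14*1663*(-1571)) = 1086473 + 3068230/(322 + 109970 - 93128 - 36576022) = 1086473 + 3068230/(-36558858) = 1086473 + 3068230*(-1/36558858) = 1086473 - 1534115/18279429 = 19860104529802/18279429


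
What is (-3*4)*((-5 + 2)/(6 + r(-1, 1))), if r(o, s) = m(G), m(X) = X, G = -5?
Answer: 36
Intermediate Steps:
r(o, s) = -5
(-3*4)*((-5 + 2)/(6 + r(-1, 1))) = (-3*4)*((-5 + 2)/(6 - 5)) = -(-36)/1 = -(-36) = -12*(-3) = 36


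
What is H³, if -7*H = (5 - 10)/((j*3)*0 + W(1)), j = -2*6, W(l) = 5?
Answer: 1/343 ≈ 0.0029155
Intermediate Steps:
j = -12
H = ⅐ (H = -(5 - 10)/(7*(-12*3*0 + 5)) = -(-5)/(7*(-36*0 + 5)) = -(-5)/(7*(0 + 5)) = -(-5)/(7*5) = -⅐*(-1) = ⅐ ≈ 0.14286)
H³ = (⅐)³ = 1/343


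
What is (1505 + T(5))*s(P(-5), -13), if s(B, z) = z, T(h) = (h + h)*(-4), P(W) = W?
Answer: -19045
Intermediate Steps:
T(h) = -8*h (T(h) = (2*h)*(-4) = -8*h)
(1505 + T(5))*s(P(-5), -13) = (1505 - 8*5)*(-13) = (1505 - 40)*(-13) = 1465*(-13) = -19045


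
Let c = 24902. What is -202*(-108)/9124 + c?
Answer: 56806916/2281 ≈ 24904.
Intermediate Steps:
-202*(-108)/9124 + c = -202*(-108)/9124 + 24902 = 21816*(1/9124) + 24902 = 5454/2281 + 24902 = 56806916/2281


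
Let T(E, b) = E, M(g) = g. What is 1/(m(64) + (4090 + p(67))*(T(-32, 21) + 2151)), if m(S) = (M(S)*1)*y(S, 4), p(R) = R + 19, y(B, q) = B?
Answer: 1/8853040 ≈ 1.1296e-7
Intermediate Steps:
p(R) = 19 + R
m(S) = S² (m(S) = (S*1)*S = S*S = S²)
1/(m(64) + (4090 + p(67))*(T(-32, 21) + 2151)) = 1/(64² + (4090 + (19 + 67))*(-32 + 2151)) = 1/(4096 + (4090 + 86)*2119) = 1/(4096 + 4176*2119) = 1/(4096 + 8848944) = 1/8853040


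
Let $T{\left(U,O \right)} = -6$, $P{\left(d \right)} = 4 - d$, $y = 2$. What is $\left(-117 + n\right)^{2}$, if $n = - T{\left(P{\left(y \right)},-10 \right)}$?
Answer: $12321$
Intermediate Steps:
$n = 6$ ($n = \left(-1\right) \left(-6\right) = 6$)
$\left(-117 + n\right)^{2} = \left(-117 + 6\right)^{2} = \left(-111\right)^{2} = 12321$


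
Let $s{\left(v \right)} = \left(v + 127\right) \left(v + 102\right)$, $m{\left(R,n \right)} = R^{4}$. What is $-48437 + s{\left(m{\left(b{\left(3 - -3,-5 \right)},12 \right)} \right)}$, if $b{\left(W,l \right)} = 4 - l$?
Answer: $44513707$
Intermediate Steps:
$s{\left(v \right)} = \left(102 + v\right) \left(127 + v\right)$ ($s{\left(v \right)} = \left(127 + v\right) \left(102 + v\right) = \left(102 + v\right) \left(127 + v\right)$)
$-48437 + s{\left(m{\left(b{\left(3 - -3,-5 \right)},12 \right)} \right)} = -48437 + \left(12954 + \left(\left(4 - -5\right)^{4}\right)^{2} + 229 \left(4 - -5\right)^{4}\right) = -48437 + \left(12954 + \left(\left(4 + 5\right)^{4}\right)^{2} + 229 \left(4 + 5\right)^{4}\right) = -48437 + \left(12954 + \left(9^{4}\right)^{2} + 229 \cdot 9^{4}\right) = -48437 + \left(12954 + 6561^{2} + 229 \cdot 6561\right) = -48437 + \left(12954 + 43046721 + 1502469\right) = -48437 + 44562144 = 44513707$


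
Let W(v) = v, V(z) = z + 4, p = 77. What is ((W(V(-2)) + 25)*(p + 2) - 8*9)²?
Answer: 4247721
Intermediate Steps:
V(z) = 4 + z
((W(V(-2)) + 25)*(p + 2) - 8*9)² = (((4 - 2) + 25)*(77 + 2) - 8*9)² = ((2 + 25)*79 - 72)² = (27*79 - 72)² = (2133 - 72)² = 2061² = 4247721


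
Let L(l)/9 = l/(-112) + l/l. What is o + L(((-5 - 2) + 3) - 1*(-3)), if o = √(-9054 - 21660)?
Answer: 1017/112 + I*√30714 ≈ 9.0804 + 175.25*I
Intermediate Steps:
L(l) = 9 - 9*l/112 (L(l) = 9*(l/(-112) + l/l) = 9*(l*(-1/112) + 1) = 9*(-l/112 + 1) = 9*(1 - l/112) = 9 - 9*l/112)
o = I*√30714 (o = √(-30714) = I*√30714 ≈ 175.25*I)
o + L(((-5 - 2) + 3) - 1*(-3)) = I*√30714 + (9 - 9*(((-5 - 2) + 3) - 1*(-3))/112) = I*√30714 + (9 - 9*((-7 + 3) + 3)/112) = I*√30714 + (9 - 9*(-4 + 3)/112) = I*√30714 + (9 - 9/112*(-1)) = I*√30714 + (9 + 9/112) = I*√30714 + 1017/112 = 1017/112 + I*√30714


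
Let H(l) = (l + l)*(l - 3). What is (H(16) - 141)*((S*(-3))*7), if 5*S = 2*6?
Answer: -13860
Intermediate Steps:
S = 12/5 (S = (2*6)/5 = (⅕)*12 = 12/5 ≈ 2.4000)
H(l) = 2*l*(-3 + l) (H(l) = (2*l)*(-3 + l) = 2*l*(-3 + l))
(H(16) - 141)*((S*(-3))*7) = (2*16*(-3 + 16) - 141)*(((12/5)*(-3))*7) = (2*16*13 - 141)*(-36/5*7) = (416 - 141)*(-252/5) = 275*(-252/5) = -13860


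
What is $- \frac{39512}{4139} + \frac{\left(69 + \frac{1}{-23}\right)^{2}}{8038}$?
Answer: $- \frac{78798915090}{8799725089} \approx -8.9547$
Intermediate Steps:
$- \frac{39512}{4139} + \frac{\left(69 + \frac{1}{-23}\right)^{2}}{8038} = \left(-39512\right) \frac{1}{4139} + \left(69 - \frac{1}{23}\right)^{2} \cdot \frac{1}{8038} = - \frac{39512}{4139} + \left(\frac{1586}{23}\right)^{2} \cdot \frac{1}{8038} = - \frac{39512}{4139} + \frac{2515396}{529} \cdot \frac{1}{8038} = - \frac{39512}{4139} + \frac{1257698}{2126051} = - \frac{78798915090}{8799725089}$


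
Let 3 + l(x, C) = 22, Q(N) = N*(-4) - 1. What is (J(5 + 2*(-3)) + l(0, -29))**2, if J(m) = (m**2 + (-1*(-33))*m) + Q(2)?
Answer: 484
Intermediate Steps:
Q(N) = -1 - 4*N (Q(N) = -4*N - 1 = -1 - 4*N)
l(x, C) = 19 (l(x, C) = -3 + 22 = 19)
J(m) = -9 + m**2 + 33*m (J(m) = (m**2 + (-1*(-33))*m) + (-1 - 4*2) = (m**2 + 33*m) + (-1 - 8) = (m**2 + 33*m) - 9 = -9 + m**2 + 33*m)
(J(5 + 2*(-3)) + l(0, -29))**2 = ((-9 + (5 + 2*(-3))**2 + 33*(5 + 2*(-3))) + 19)**2 = ((-9 + (5 - 6)**2 + 33*(5 - 6)) + 19)**2 = ((-9 + (-1)**2 + 33*(-1)) + 19)**2 = ((-9 + 1 - 33) + 19)**2 = (-41 + 19)**2 = (-22)**2 = 484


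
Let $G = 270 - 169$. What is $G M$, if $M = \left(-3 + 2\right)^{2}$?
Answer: $101$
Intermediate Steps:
$G = 101$ ($G = 270 - 169 = 101$)
$M = 1$ ($M = \left(-1\right)^{2} = 1$)
$G M = 101 \cdot 1 = 101$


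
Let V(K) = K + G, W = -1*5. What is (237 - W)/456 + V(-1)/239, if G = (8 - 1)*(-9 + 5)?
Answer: 22307/54492 ≈ 0.40936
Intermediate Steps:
W = -5
G = -28 (G = 7*(-4) = -28)
V(K) = -28 + K (V(K) = K - 28 = -28 + K)
(237 - W)/456 + V(-1)/239 = (237 - 1*(-5))/456 + (-28 - 1)/239 = (237 + 5)*(1/456) - 29*1/239 = 242*(1/456) - 29/239 = 121/228 - 29/239 = 22307/54492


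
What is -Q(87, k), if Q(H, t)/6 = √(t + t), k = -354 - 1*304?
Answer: -12*I*√329 ≈ -217.66*I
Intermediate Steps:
k = -658 (k = -354 - 304 = -658)
Q(H, t) = 6*√2*√t (Q(H, t) = 6*√(t + t) = 6*√(2*t) = 6*(√2*√t) = 6*√2*√t)
-Q(87, k) = -6*√2*√(-658) = -6*√2*I*√658 = -12*I*√329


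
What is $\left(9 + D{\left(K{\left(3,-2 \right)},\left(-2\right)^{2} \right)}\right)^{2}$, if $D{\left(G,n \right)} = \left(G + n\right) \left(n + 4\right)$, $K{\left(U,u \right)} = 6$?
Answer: $7921$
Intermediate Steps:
$D{\left(G,n \right)} = \left(4 + n\right) \left(G + n\right)$ ($D{\left(G,n \right)} = \left(G + n\right) \left(4 + n\right) = \left(4 + n\right) \left(G + n\right)$)
$\left(9 + D{\left(K{\left(3,-2 \right)},\left(-2\right)^{2} \right)}\right)^{2} = \left(9 + \left(\left(\left(-2\right)^{2}\right)^{2} + 4 \cdot 6 + 4 \left(-2\right)^{2} + 6 \left(-2\right)^{2}\right)\right)^{2} = \left(9 + \left(4^{2} + 24 + 4 \cdot 4 + 6 \cdot 4\right)\right)^{2} = \left(9 + \left(16 + 24 + 16 + 24\right)\right)^{2} = \left(9 + 80\right)^{2} = 89^{2} = 7921$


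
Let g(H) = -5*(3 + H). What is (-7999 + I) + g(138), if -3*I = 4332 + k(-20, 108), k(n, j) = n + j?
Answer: -30532/3 ≈ -10177.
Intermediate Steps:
k(n, j) = j + n
g(H) = -15 - 5*H
I = -4420/3 (I = -(4332 + (108 - 20))/3 = -(4332 + 88)/3 = -1/3*4420 = -4420/3 ≈ -1473.3)
(-7999 + I) + g(138) = (-7999 - 4420/3) + (-15 - 5*138) = -28417/3 + (-15 - 690) = -28417/3 - 705 = -30532/3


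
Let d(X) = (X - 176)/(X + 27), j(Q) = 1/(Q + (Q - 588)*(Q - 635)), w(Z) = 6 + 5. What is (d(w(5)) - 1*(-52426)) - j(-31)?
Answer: 821157697091/15664474 ≈ 52422.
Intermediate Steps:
w(Z) = 11
j(Q) = 1/(Q + (-635 + Q)*(-588 + Q)) (j(Q) = 1/(Q + (-588 + Q)*(-635 + Q)) = 1/(Q + (-635 + Q)*(-588 + Q)))
d(X) = (-176 + X)/(27 + X)
(d(w(5)) - 1*(-52426)) - j(-31) = ((-176 + 11)/(27 + 11) - 1*(-52426)) - 1/(373380 + (-31)**2 - 1222*(-31)) = (-165/38 + 52426) - 1/(373380 + 961 + 37882) = ((1/38)*(-165) + 52426) - 1/412223 = (-165/38 + 52426) - 1*1/412223 = 1992023/38 - 1/412223 = 821157697091/15664474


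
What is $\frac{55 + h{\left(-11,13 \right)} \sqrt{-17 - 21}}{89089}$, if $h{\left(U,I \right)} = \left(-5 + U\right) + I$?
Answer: $\frac{5}{8099} - \frac{3 i \sqrt{38}}{89089} \approx 0.00061736 - 0.00020758 i$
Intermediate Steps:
$h{\left(U,I \right)} = -5 + I + U$
$\frac{55 + h{\left(-11,13 \right)} \sqrt{-17 - 21}}{89089} = \frac{55 + \left(-5 + 13 - 11\right) \sqrt{-17 - 21}}{89089} = \left(55 - 3 \sqrt{-38}\right) \frac{1}{89089} = \left(55 - 3 i \sqrt{38}\right) \frac{1}{89089} = \frac{5}{8099} - \frac{3 i \sqrt{38}}{89089}$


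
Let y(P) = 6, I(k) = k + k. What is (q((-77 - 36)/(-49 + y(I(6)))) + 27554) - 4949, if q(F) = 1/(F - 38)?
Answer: 34382162/1521 ≈ 22605.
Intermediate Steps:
I(k) = 2*k
q(F) = 1/(-38 + F)
(q((-77 - 36)/(-49 + y(I(6)))) + 27554) - 4949 = (1/(-38 + (-77 - 36)/(-49 + 6)) + 27554) - 4949 = (1/(-38 - 113/(-43)) + 27554) - 4949 = (1/(-38 - 113*(-1/43)) + 27554) - 4949 = (1/(-38 + 113/43) + 27554) - 4949 = (1/(-1521/43) + 27554) - 4949 = (-43/1521 + 27554) - 4949 = 41909591/1521 - 4949 = 34382162/1521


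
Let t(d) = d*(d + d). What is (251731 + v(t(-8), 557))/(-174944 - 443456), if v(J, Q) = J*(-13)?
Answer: -250067/618400 ≈ -0.40438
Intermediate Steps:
t(d) = 2*d² (t(d) = d*(2*d) = 2*d²)
v(J, Q) = -13*J
(251731 + v(t(-8), 557))/(-174944 - 443456) = (251731 - 26*(-8)²)/(-174944 - 443456) = (251731 - 26*64)/(-618400) = (251731 - 13*128)*(-1/618400) = (251731 - 1664)*(-1/618400) = 250067*(-1/618400) = -250067/618400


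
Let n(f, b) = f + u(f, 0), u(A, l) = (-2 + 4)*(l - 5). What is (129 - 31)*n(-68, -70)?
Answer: -7644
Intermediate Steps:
u(A, l) = -10 + 2*l (u(A, l) = 2*(-5 + l) = -10 + 2*l)
n(f, b) = -10 + f (n(f, b) = f + (-10 + 2*0) = f + (-10 + 0) = f - 10 = -10 + f)
(129 - 31)*n(-68, -70) = (129 - 31)*(-10 - 68) = 98*(-78) = -7644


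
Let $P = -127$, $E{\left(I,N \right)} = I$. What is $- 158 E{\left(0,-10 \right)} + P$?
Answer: $-127$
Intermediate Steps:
$- 158 E{\left(0,-10 \right)} + P = \left(-158\right) 0 - 127 = 0 - 127 = -127$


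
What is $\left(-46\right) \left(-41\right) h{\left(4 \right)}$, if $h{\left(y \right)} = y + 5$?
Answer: $16974$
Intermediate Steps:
$h{\left(y \right)} = 5 + y$
$\left(-46\right) \left(-41\right) h{\left(4 \right)} = \left(-46\right) \left(-41\right) \left(5 + 4\right) = 1886 \cdot 9 = 16974$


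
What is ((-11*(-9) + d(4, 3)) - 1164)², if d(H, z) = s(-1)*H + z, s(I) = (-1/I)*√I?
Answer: 1127828 - 8496*I ≈ 1.1278e+6 - 8496.0*I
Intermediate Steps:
s(I) = -1/√I
d(H, z) = z + I*H (d(H, z) = (-1/√(-1))*H + z = (-(-1)*I)*H + z = I*H + z = z + I*H)
((-11*(-9) + d(4, 3)) - 1164)² = ((-11*(-9) + (3 + I*4)) - 1164)² = ((99 + (3 + 4*I)) - 1164)² = ((102 + 4*I) - 1164)² = (-1062 + 4*I)²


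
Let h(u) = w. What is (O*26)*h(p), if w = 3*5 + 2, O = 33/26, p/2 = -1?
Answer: 561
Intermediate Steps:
p = -2 (p = 2*(-1) = -2)
O = 33/26 (O = 33*(1/26) = 33/26 ≈ 1.2692)
w = 17 (w = 15 + 2 = 17)
h(u) = 17
(O*26)*h(p) = ((33/26)*26)*17 = 33*17 = 561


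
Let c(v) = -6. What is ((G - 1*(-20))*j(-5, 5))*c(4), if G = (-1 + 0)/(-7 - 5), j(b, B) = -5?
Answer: 1205/2 ≈ 602.50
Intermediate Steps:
G = 1/12 (G = -1/(-12) = -1*(-1/12) = 1/12 ≈ 0.083333)
((G - 1*(-20))*j(-5, 5))*c(4) = ((1/12 - 1*(-20))*(-5))*(-6) = ((1/12 + 20)*(-5))*(-6) = ((241/12)*(-5))*(-6) = -1205/12*(-6) = 1205/2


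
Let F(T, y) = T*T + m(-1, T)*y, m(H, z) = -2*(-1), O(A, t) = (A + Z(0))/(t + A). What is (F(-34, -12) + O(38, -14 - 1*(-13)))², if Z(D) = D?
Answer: 1757454084/1369 ≈ 1.2838e+6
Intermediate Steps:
O(A, t) = A/(A + t) (O(A, t) = (A + 0)/(t + A) = A/(A + t))
m(H, z) = 2
F(T, y) = T² + 2*y (F(T, y) = T*T + 2*y = T² + 2*y)
(F(-34, -12) + O(38, -14 - 1*(-13)))² = (((-34)² + 2*(-12)) + 38/(38 + (-14 - 1*(-13))))² = ((1156 - 24) + 38/(38 + (-14 + 13)))² = (1132 + 38/(38 - 1))² = (1132 + 38/37)² = (41922/37)² = 1757454084/1369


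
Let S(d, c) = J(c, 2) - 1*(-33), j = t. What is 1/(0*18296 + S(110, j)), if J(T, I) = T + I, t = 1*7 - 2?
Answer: 1/40 ≈ 0.025000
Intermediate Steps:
t = 5 (t = 7 - 2 = 5)
j = 5
J(T, I) = I + T
S(d, c) = 35 + c (S(d, c) = (2 + c) - 1*(-33) = (2 + c) + 33 = 35 + c)
1/(0*18296 + S(110, j)) = 1/(0*18296 + (35 + 5)) = 1/(0 + 40) = 1/40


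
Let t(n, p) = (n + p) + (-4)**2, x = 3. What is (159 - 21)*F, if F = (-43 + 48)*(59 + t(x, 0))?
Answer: 53820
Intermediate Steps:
t(n, p) = 16 + n + p (t(n, p) = (n + p) + 16 = 16 + n + p)
F = 390 (F = (-43 + 48)*(59 + (16 + 3 + 0)) = 5*(59 + 19) = 5*78 = 390)
(159 - 21)*F = (159 - 21)*390 = 138*390 = 53820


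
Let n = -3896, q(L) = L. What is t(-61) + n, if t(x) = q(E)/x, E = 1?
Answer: -237657/61 ≈ -3896.0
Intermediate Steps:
t(x) = 1/x
t(-61) + n = 1/(-61) - 3896 = -1/61 - 3896 = -237657/61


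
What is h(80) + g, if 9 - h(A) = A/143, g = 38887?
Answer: 5562048/143 ≈ 38895.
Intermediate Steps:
h(A) = 9 - A/143
h(80) + g = (9 - 1/143*80) + 38887 = (9 - 80/143) + 38887 = 1207/143 + 38887 = 5562048/143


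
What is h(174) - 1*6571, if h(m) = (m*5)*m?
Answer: 144809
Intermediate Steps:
h(m) = 5*m² (h(m) = (5*m)*m = 5*m²)
h(174) - 1*6571 = 5*174² - 1*6571 = 5*30276 - 6571 = 151380 - 6571 = 144809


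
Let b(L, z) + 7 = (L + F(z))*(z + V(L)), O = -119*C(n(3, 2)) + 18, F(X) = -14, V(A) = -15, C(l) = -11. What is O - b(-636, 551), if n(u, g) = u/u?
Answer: 349734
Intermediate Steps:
n(u, g) = 1
O = 1327 (O = -119*(-11) + 18 = 1309 + 18 = 1327)
b(L, z) = -7 + (-15 + z)*(-14 + L) (b(L, z) = -7 + (L - 14)*(z - 15) = -7 + (-14 + L)*(-15 + z) = -7 + (-15 + z)*(-14 + L))
O - b(-636, 551) = 1327 - (203 - 15*(-636) - 14*551 - 636*551) = 1327 - (203 + 9540 - 7714 - 350436) = 1327 - 1*(-348407) = 1327 + 348407 = 349734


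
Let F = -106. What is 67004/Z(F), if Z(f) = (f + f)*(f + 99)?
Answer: 2393/53 ≈ 45.151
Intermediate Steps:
Z(f) = 2*f*(99 + f) (Z(f) = (2*f)*(99 + f) = 2*f*(99 + f))
67004/Z(F) = 67004/((2*(-106)*(99 - 106))) = 67004/((2*(-106)*(-7))) = 67004/1484 = 67004*(1/1484) = 2393/53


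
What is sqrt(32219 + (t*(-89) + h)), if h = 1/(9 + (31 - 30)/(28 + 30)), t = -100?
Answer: sqrt(11247269285)/523 ≈ 202.78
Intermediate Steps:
h = 58/523 (h = 1/(9 + 1/58) = 1/(523/58) = 58/523 ≈ 0.11090)
sqrt(32219 + (t*(-89) + h)) = sqrt(32219 + (-100*(-89) + 58/523)) = sqrt(32219 + (8900 + 58/523)) = sqrt(32219 + 4654758/523) = sqrt(21505295/523) = sqrt(11247269285)/523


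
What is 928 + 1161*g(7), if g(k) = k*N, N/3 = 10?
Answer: 244738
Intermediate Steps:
N = 30 (N = 3*10 = 30)
g(k) = 30*k (g(k) = k*30 = 30*k)
928 + 1161*g(7) = 928 + 1161*(30*7) = 928 + 1161*210 = 928 + 243810 = 244738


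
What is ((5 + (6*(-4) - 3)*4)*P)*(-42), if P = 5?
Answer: 21630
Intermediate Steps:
((5 + (6*(-4) - 3)*4)*P)*(-42) = ((5 + (6*(-4) - 3)*4)*5)*(-42) = ((5 + (-24 - 3)*4)*5)*(-42) = ((5 - 27*4)*5)*(-42) = ((5 - 108)*5)*(-42) = -103*5*(-42) = -515*(-42) = 21630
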